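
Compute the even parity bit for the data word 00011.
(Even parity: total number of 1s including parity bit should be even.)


Number of 1s in data: 2
Parity bit: 0

0


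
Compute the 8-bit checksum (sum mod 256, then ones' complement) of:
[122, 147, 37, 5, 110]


Sum = 421 mod 256 = 165
Complement = 90

90


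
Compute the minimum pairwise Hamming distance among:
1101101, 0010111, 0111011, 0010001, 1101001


Comparing all pairs, minimum distance: 1
Can detect 0 errors, correct 0 errors

1


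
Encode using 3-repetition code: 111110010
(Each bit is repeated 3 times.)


Each bit -> 3 copies

111111111111111000000111000


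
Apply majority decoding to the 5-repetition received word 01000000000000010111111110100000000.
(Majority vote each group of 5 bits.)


Groups: 01000, 00000, 00000, 10111, 11111, 01000, 00000
Majority votes: 0001100

0001100


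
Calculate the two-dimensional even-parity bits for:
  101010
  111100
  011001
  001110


Row parities: 1011
Column parities: 000001

Row P: 1011, Col P: 000001, Corner: 1


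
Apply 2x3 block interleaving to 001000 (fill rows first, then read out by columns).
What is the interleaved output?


Matrix:
  001
  000
Read columns: 000010

000010


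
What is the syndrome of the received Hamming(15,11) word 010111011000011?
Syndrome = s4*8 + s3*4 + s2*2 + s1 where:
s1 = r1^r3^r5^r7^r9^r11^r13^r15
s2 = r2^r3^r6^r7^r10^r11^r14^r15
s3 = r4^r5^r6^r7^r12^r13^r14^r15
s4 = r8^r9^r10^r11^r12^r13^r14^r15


s1=1, s2=0, s3=1, s4=0

Syndrome = 5 (error at position 5)


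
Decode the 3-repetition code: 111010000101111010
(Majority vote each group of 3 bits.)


Groups: 111, 010, 000, 101, 111, 010
Majority votes: 100110

100110


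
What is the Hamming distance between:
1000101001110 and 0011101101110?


XOR: 1011000100000
Count of 1s: 4

4


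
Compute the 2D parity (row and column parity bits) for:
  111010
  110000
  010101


Row parities: 001
Column parities: 011111

Row P: 001, Col P: 011111, Corner: 1


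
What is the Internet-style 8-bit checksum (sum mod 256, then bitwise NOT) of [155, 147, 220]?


Sum = 522 mod 256 = 10
Complement = 245

245


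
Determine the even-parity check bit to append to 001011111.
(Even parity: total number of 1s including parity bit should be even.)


Number of 1s in data: 6
Parity bit: 0

0


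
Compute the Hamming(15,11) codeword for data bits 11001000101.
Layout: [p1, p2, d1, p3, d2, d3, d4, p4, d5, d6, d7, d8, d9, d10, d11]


Parity bits: p1=1, p2=0, p3=1, p4=1

101110011000101


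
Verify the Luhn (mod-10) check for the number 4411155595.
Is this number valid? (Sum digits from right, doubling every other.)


Luhn sum = 42
42 mod 10 = 2

Invalid (Luhn sum mod 10 = 2)


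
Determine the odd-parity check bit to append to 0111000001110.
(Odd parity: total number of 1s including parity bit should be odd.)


Number of 1s in data: 6
Parity bit: 1

1


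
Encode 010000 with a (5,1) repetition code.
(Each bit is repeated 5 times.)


Each bit -> 5 copies

000001111100000000000000000000


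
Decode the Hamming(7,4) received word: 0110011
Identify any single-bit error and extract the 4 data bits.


Syndrome = 0: no error detected

Data: 1011 (no errors)


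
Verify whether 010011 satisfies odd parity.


Number of 1s: 3

Yes, parity is correct (3 ones)


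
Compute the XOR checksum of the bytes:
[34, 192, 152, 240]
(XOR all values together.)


XOR chain: 34 ^ 192 ^ 152 ^ 240 = 138

138


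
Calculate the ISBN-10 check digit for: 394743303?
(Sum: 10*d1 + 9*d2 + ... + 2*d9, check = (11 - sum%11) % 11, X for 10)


Weighted sum: 249
249 mod 11 = 7

Check digit: 4


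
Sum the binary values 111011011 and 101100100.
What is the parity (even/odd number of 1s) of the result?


111011011 = 475
101100100 = 356
Sum = 831 = 1100111111
1s count = 8

even parity (8 ones in 1100111111)


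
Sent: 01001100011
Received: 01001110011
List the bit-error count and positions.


XOR: 00000010000

1 error(s) at position(s): 6


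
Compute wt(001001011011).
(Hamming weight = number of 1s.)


Counting 1s in 001001011011

6


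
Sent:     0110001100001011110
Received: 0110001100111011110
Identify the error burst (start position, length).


XOR: 0000000000110000000

Burst at position 10, length 2


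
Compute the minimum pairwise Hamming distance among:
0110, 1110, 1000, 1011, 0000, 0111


Comparing all pairs, minimum distance: 1
Can detect 0 errors, correct 0 errors

1


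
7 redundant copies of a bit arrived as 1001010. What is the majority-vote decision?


Ones: 3 out of 7
Threshold: 4

0 (3/7 voted 1)


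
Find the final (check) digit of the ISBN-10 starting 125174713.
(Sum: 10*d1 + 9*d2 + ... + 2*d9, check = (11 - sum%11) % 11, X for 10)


Weighted sum: 174
174 mod 11 = 9

Check digit: 2


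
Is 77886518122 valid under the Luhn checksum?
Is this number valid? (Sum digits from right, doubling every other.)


Luhn sum = 49
49 mod 10 = 9

Invalid (Luhn sum mod 10 = 9)


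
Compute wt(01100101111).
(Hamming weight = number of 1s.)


Counting 1s in 01100101111

7


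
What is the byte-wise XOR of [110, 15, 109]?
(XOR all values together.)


XOR chain: 110 ^ 15 ^ 109 = 12

12


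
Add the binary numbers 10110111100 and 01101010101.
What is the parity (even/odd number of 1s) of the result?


10110111100 = 1468
01101010101 = 853
Sum = 2321 = 100100010001
1s count = 4

even parity (4 ones in 100100010001)


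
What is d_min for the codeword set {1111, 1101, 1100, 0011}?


Comparing all pairs, minimum distance: 1
Can detect 0 errors, correct 0 errors

1


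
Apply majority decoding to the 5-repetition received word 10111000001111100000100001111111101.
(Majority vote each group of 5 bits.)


Groups: 10111, 00000, 11111, 00000, 10000, 11111, 11101
Majority votes: 1010011

1010011


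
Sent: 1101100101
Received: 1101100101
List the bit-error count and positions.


XOR: 0000000000

0 errors (received matches sent)


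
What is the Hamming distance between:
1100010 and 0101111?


XOR: 1001101
Count of 1s: 4

4


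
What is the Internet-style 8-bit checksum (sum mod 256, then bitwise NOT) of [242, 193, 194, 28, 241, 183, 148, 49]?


Sum = 1278 mod 256 = 254
Complement = 1

1


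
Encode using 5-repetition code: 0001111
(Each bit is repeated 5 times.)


Each bit -> 5 copies

00000000000000011111111111111111111


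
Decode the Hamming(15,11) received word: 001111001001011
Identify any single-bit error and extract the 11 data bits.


Syndrome = 0: no error detected

Data: 11101001011 (no errors)


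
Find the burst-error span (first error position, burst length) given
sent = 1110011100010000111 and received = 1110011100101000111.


XOR: 0000000000111000000

Burst at position 10, length 3


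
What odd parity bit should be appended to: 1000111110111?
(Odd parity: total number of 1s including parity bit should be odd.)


Number of 1s in data: 9
Parity bit: 0

0


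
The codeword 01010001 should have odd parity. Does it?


Number of 1s: 3

Yes, parity is correct (3 ones)


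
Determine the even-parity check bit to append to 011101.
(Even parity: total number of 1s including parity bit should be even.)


Number of 1s in data: 4
Parity bit: 0

0


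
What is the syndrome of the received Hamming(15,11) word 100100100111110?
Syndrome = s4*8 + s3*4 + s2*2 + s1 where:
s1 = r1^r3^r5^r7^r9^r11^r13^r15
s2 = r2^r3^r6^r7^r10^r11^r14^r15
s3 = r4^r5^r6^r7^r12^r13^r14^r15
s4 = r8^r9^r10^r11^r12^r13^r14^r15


s1=0, s2=0, s3=1, s4=1

Syndrome = 12 (error at position 12)


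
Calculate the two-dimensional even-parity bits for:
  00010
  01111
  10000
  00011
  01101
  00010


Row parities: 101011
Column parities: 10001

Row P: 101011, Col P: 10001, Corner: 0


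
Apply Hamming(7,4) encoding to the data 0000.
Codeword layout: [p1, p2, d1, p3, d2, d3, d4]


Parity bits: p1=0, p2=0, p3=0

0000000


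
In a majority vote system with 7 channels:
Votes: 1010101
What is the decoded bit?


Ones: 4 out of 7
Threshold: 4

1 (4/7 voted 1)


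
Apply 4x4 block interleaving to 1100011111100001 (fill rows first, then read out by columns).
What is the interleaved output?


Matrix:
  1100
  0111
  1110
  0001
Read columns: 1010111001100101

1010111001100101


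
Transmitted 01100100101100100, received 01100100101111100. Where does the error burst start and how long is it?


XOR: 00000000000011000

Burst at position 12, length 2


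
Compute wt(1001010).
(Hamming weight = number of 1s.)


Counting 1s in 1001010

3


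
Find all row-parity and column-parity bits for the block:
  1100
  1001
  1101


Row parities: 001
Column parities: 1000

Row P: 001, Col P: 1000, Corner: 1


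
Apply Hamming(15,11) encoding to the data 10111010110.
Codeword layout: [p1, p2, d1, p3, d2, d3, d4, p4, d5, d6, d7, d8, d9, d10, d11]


Parity bits: p1=1, p2=1, p3=0, p4=0

111001101010110


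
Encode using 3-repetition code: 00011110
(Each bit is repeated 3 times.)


Each bit -> 3 copies

000000000111111111111000


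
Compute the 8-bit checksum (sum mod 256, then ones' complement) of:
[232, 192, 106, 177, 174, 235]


Sum = 1116 mod 256 = 92
Complement = 163

163


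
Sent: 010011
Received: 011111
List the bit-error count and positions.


XOR: 001100

2 error(s) at position(s): 2, 3


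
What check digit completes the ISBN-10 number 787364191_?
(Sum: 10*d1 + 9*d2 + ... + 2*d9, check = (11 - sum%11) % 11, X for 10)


Weighted sum: 308
308 mod 11 = 0

Check digit: 0


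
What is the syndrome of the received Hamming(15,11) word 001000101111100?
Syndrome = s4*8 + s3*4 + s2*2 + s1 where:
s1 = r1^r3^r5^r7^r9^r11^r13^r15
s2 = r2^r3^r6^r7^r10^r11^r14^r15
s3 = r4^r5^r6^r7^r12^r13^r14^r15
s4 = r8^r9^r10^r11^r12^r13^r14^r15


s1=1, s2=0, s3=1, s4=1

Syndrome = 13 (error at position 13)


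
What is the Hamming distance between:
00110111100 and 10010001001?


XOR: 10100110101
Count of 1s: 6

6


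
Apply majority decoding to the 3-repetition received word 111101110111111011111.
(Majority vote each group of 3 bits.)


Groups: 111, 101, 110, 111, 111, 011, 111
Majority votes: 1111111

1111111


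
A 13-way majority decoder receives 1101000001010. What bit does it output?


Ones: 5 out of 13
Threshold: 7

0 (5/13 voted 1)


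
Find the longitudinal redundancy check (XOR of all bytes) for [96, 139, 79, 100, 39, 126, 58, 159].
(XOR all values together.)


XOR chain: 96 ^ 139 ^ 79 ^ 100 ^ 39 ^ 126 ^ 58 ^ 159 = 60

60


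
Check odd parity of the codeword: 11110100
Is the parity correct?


Number of 1s: 5

Yes, parity is correct (5 ones)


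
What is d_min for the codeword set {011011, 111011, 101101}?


Comparing all pairs, minimum distance: 1
Can detect 0 errors, correct 0 errors

1


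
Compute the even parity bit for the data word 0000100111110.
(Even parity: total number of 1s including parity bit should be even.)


Number of 1s in data: 6
Parity bit: 0

0


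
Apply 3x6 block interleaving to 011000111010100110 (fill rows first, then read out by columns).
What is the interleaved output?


Matrix:
  011000
  111010
  100110
Read columns: 011110110001011000

011110110001011000


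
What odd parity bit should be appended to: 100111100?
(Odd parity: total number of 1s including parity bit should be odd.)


Number of 1s in data: 5
Parity bit: 0

0


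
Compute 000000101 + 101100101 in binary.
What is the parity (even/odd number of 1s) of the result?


000000101 = 5
101100101 = 357
Sum = 362 = 101101010
1s count = 5

odd parity (5 ones in 101101010)


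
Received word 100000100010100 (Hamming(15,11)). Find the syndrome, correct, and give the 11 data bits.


Syndrome = 0: no error detected

Data: 00010010100 (no errors)


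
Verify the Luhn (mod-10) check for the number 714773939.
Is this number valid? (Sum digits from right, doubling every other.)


Luhn sum = 55
55 mod 10 = 5

Invalid (Luhn sum mod 10 = 5)


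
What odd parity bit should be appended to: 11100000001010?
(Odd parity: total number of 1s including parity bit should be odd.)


Number of 1s in data: 5
Parity bit: 0

0


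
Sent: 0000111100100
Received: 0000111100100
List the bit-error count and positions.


XOR: 0000000000000

0 errors (received matches sent)


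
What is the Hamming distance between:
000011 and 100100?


XOR: 100111
Count of 1s: 4

4


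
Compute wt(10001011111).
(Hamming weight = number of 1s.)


Counting 1s in 10001011111

7


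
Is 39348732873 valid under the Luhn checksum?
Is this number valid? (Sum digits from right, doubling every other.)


Luhn sum = 59
59 mod 10 = 9

Invalid (Luhn sum mod 10 = 9)


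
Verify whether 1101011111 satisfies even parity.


Number of 1s: 8

Yes, parity is correct (8 ones)


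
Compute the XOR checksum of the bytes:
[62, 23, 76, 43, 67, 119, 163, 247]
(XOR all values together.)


XOR chain: 62 ^ 23 ^ 76 ^ 43 ^ 67 ^ 119 ^ 163 ^ 247 = 46

46


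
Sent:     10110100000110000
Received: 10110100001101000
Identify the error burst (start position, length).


XOR: 00000000001011000

Burst at position 10, length 4


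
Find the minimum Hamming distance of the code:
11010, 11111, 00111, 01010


Comparing all pairs, minimum distance: 1
Can detect 0 errors, correct 0 errors

1


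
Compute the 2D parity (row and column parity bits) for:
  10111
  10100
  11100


Row parities: 001
Column parities: 11111

Row P: 001, Col P: 11111, Corner: 1


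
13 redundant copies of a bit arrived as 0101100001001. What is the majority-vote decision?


Ones: 5 out of 13
Threshold: 7

0 (5/13 voted 1)


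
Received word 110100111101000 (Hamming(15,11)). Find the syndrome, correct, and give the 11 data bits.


Syndrome = 7: error at position 7

Data: 00001101000 (corrected bit 7)


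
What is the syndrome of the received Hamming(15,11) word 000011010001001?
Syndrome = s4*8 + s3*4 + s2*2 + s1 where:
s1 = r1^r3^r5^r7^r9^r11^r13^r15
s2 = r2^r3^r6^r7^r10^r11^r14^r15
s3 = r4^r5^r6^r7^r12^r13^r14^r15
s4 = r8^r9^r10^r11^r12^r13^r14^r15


s1=0, s2=0, s3=0, s4=1

Syndrome = 8 (error at position 8)


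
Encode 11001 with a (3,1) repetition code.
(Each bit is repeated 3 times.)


Each bit -> 3 copies

111111000000111


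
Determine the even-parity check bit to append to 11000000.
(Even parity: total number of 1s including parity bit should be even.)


Number of 1s in data: 2
Parity bit: 0

0


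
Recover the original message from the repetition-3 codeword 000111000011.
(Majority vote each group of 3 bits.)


Groups: 000, 111, 000, 011
Majority votes: 0101

0101


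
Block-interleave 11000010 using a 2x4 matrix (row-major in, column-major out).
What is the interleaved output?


Matrix:
  1100
  0010
Read columns: 10100100

10100100


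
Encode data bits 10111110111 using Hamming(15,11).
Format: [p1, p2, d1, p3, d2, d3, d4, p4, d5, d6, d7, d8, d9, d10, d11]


Parity bits: p1=0, p2=1, p3=1, p4=0

011101101110111


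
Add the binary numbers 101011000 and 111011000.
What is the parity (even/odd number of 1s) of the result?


101011000 = 344
111011000 = 472
Sum = 816 = 1100110000
1s count = 4

even parity (4 ones in 1100110000)


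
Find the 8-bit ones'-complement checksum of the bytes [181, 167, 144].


Sum = 492 mod 256 = 236
Complement = 19

19


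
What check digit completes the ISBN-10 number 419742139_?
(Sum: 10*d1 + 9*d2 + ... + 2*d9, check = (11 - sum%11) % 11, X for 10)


Weighted sum: 235
235 mod 11 = 4

Check digit: 7


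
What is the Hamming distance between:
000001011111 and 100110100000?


XOR: 100111111111
Count of 1s: 10

10


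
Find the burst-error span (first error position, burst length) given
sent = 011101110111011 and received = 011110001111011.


XOR: 000011111000000

Burst at position 4, length 5


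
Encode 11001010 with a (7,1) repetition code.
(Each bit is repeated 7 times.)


Each bit -> 7 copies

11111111111111000000000000001111111000000011111110000000


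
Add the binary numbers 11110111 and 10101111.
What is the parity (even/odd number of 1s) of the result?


11110111 = 247
10101111 = 175
Sum = 422 = 110100110
1s count = 5

odd parity (5 ones in 110100110)


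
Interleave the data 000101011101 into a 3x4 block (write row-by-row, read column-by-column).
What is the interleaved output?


Matrix:
  0001
  0101
  1101
Read columns: 001011000111

001011000111


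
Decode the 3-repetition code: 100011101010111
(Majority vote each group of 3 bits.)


Groups: 100, 011, 101, 010, 111
Majority votes: 01101

01101


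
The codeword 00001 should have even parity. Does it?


Number of 1s: 1

No, parity error (1 ones)


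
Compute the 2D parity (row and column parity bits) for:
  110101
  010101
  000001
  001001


Row parities: 0110
Column parities: 101000

Row P: 0110, Col P: 101000, Corner: 0


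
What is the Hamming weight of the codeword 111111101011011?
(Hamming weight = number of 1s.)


Counting 1s in 111111101011011

12


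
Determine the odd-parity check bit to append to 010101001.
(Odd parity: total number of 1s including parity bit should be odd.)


Number of 1s in data: 4
Parity bit: 1

1


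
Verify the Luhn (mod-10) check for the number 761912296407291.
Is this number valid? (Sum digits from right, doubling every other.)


Luhn sum = 67
67 mod 10 = 7

Invalid (Luhn sum mod 10 = 7)


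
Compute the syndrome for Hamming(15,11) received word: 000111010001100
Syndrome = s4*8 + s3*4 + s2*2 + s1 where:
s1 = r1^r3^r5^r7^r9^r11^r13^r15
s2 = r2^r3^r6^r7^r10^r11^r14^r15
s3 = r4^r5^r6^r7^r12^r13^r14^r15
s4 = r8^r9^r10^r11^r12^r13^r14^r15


s1=0, s2=1, s3=1, s4=1

Syndrome = 14 (error at position 14)


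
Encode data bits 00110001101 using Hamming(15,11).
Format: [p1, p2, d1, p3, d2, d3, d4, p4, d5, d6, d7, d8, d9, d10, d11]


Parity bits: p1=1, p2=1, p3=1, p4=1

110101110001101


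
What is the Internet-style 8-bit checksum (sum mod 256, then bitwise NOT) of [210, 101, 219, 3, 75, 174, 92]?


Sum = 874 mod 256 = 106
Complement = 149

149


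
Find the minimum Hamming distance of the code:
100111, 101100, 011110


Comparing all pairs, minimum distance: 3
Can detect 2 errors, correct 1 errors

3


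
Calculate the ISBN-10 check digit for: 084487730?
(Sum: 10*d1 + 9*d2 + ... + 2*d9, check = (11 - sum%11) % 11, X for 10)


Weighted sum: 252
252 mod 11 = 10

Check digit: 1


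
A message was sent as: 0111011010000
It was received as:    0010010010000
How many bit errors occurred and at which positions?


XOR: 0101001000000

3 error(s) at position(s): 1, 3, 6


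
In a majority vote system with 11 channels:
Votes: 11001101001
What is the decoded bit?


Ones: 6 out of 11
Threshold: 6

1 (6/11 voted 1)


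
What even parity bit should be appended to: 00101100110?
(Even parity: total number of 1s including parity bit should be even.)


Number of 1s in data: 5
Parity bit: 1

1


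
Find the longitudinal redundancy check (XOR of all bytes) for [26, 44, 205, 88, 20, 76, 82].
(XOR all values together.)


XOR chain: 26 ^ 44 ^ 205 ^ 88 ^ 20 ^ 76 ^ 82 = 169

169


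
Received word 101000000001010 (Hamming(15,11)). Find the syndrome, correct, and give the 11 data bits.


Syndrome = 0: no error detected

Data: 10000001010 (no errors)


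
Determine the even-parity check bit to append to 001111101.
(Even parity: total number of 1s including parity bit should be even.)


Number of 1s in data: 6
Parity bit: 0

0


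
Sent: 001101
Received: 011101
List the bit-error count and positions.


XOR: 010000

1 error(s) at position(s): 1


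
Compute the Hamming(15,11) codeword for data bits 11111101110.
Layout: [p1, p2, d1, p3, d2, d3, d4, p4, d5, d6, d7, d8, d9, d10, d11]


Parity bits: p1=1, p2=1, p3=0, p4=1

111011111101110


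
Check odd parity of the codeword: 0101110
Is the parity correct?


Number of 1s: 4

No, parity error (4 ones)


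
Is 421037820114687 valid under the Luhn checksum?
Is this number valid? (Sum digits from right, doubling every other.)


Luhn sum = 60
60 mod 10 = 0

Valid (Luhn sum mod 10 = 0)


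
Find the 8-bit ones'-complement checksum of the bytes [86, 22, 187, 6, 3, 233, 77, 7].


Sum = 621 mod 256 = 109
Complement = 146

146


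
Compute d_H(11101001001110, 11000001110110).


XOR: 00101000111000
Count of 1s: 5

5


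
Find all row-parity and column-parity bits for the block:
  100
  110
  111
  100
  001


Row parities: 10111
Column parities: 000

Row P: 10111, Col P: 000, Corner: 0


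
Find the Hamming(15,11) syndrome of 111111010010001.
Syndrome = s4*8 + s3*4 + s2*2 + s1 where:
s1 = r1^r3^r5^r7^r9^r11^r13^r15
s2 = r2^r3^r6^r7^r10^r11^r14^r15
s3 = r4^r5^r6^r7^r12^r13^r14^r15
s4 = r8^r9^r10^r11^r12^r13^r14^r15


s1=1, s2=1, s3=0, s4=1

Syndrome = 11 (error at position 11)


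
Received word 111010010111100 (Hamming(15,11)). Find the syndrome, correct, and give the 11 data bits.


Syndrome = 13: error at position 13

Data: 11000111000 (corrected bit 13)


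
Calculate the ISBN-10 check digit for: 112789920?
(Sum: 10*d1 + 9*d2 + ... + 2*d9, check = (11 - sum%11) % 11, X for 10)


Weighted sum: 219
219 mod 11 = 10

Check digit: 1


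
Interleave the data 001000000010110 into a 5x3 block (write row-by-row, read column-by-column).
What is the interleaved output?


Matrix:
  001
  000
  000
  010
  110
Read columns: 000010001110000

000010001110000


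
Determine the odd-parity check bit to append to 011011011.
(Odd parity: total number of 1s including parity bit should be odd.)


Number of 1s in data: 6
Parity bit: 1

1


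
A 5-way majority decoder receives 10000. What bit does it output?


Ones: 1 out of 5
Threshold: 3

0 (1/5 voted 1)


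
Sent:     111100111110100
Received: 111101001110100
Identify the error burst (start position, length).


XOR: 000001110000000

Burst at position 5, length 3


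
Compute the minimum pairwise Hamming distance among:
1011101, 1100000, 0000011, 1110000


Comparing all pairs, minimum distance: 1
Can detect 0 errors, correct 0 errors

1


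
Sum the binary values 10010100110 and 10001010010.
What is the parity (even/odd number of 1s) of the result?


10010100110 = 1190
10001010010 = 1106
Sum = 2296 = 100011111000
1s count = 6

even parity (6 ones in 100011111000)


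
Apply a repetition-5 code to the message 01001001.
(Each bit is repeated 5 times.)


Each bit -> 5 copies

0000011111000000000011111000000000011111


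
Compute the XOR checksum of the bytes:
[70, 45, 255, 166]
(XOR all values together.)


XOR chain: 70 ^ 45 ^ 255 ^ 166 = 50

50


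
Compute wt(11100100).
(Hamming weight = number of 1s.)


Counting 1s in 11100100

4


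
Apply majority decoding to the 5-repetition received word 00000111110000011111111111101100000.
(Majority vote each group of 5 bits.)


Groups: 00000, 11111, 00000, 11111, 11111, 11011, 00000
Majority votes: 0101110

0101110


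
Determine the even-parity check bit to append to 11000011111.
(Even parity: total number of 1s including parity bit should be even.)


Number of 1s in data: 7
Parity bit: 1

1


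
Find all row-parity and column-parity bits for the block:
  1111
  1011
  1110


Row parities: 011
Column parities: 1010

Row P: 011, Col P: 1010, Corner: 0


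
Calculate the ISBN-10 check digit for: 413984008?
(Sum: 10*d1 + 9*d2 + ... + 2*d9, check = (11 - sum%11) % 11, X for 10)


Weighted sum: 220
220 mod 11 = 0

Check digit: 0


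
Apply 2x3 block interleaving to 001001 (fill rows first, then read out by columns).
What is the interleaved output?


Matrix:
  001
  001
Read columns: 000011

000011


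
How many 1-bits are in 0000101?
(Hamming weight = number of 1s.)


Counting 1s in 0000101

2


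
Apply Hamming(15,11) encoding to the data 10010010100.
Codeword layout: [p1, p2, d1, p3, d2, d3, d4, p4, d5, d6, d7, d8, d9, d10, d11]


Parity bits: p1=0, p2=1, p3=0, p4=0

011000100010100


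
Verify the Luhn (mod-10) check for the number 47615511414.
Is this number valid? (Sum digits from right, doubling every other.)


Luhn sum = 36
36 mod 10 = 6

Invalid (Luhn sum mod 10 = 6)


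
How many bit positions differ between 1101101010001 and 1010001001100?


XOR: 0111100011101
Count of 1s: 8

8


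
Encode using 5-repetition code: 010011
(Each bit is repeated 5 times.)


Each bit -> 5 copies

000001111100000000001111111111


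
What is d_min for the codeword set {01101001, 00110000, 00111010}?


Comparing all pairs, minimum distance: 2
Can detect 1 errors, correct 0 errors

2


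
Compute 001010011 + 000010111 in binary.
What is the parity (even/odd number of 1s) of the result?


001010011 = 83
000010111 = 23
Sum = 106 = 1101010
1s count = 4

even parity (4 ones in 1101010)


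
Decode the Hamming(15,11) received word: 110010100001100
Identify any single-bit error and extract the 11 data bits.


Syndrome = 0: no error detected

Data: 01010001100 (no errors)


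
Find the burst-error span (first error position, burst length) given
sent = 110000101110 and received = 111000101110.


XOR: 001000000000

Burst at position 2, length 1


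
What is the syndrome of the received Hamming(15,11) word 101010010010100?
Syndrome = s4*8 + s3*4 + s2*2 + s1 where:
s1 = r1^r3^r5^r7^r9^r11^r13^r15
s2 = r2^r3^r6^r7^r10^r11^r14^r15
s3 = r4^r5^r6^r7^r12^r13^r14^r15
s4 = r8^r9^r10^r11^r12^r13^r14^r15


s1=1, s2=0, s3=0, s4=1

Syndrome = 9 (error at position 9)


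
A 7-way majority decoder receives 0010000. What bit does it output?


Ones: 1 out of 7
Threshold: 4

0 (1/7 voted 1)


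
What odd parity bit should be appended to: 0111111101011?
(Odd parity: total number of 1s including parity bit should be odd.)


Number of 1s in data: 10
Parity bit: 1

1


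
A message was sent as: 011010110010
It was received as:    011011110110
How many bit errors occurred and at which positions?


XOR: 000001000100

2 error(s) at position(s): 5, 9


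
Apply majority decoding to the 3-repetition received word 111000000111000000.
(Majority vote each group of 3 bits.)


Groups: 111, 000, 000, 111, 000, 000
Majority votes: 100100

100100


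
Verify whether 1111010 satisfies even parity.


Number of 1s: 5

No, parity error (5 ones)


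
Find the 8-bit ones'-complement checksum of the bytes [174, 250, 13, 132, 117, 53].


Sum = 739 mod 256 = 227
Complement = 28

28


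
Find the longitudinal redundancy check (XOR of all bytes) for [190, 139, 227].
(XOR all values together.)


XOR chain: 190 ^ 139 ^ 227 = 214

214


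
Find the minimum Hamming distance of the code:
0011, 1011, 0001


Comparing all pairs, minimum distance: 1
Can detect 0 errors, correct 0 errors

1


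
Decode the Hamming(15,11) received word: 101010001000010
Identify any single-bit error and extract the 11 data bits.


Syndrome = 0: no error detected

Data: 11001000010 (no errors)


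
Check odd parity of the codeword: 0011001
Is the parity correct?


Number of 1s: 3

Yes, parity is correct (3 ones)


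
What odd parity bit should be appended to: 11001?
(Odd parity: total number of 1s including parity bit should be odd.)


Number of 1s in data: 3
Parity bit: 0

0


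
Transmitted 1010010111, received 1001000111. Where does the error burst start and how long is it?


XOR: 0011010000

Burst at position 2, length 4


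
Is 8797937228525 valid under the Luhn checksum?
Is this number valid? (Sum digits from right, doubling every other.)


Luhn sum = 76
76 mod 10 = 6

Invalid (Luhn sum mod 10 = 6)


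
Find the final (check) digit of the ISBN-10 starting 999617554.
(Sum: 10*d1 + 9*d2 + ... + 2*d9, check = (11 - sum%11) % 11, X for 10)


Weighted sum: 369
369 mod 11 = 6

Check digit: 5


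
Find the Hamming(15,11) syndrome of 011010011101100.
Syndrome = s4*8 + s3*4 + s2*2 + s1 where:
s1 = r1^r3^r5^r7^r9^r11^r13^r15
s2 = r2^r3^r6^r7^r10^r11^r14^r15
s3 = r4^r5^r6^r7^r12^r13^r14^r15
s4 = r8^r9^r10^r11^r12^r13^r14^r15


s1=0, s2=1, s3=1, s4=1

Syndrome = 14 (error at position 14)


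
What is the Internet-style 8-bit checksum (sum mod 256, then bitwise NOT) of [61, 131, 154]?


Sum = 346 mod 256 = 90
Complement = 165

165


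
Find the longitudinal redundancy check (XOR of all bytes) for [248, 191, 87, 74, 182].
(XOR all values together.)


XOR chain: 248 ^ 191 ^ 87 ^ 74 ^ 182 = 236

236


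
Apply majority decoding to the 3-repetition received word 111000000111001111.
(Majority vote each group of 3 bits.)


Groups: 111, 000, 000, 111, 001, 111
Majority votes: 100101

100101


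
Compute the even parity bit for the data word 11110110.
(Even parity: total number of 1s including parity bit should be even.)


Number of 1s in data: 6
Parity bit: 0

0


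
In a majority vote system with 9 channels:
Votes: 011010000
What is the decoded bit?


Ones: 3 out of 9
Threshold: 5

0 (3/9 voted 1)


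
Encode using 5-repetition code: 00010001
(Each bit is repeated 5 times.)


Each bit -> 5 copies

0000000000000001111100000000000000011111


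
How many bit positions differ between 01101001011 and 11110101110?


XOR: 10011100101
Count of 1s: 6

6


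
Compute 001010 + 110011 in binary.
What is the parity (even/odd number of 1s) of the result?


001010 = 10
110011 = 51
Sum = 61 = 111101
1s count = 5

odd parity (5 ones in 111101)


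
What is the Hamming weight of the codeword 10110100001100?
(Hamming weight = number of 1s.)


Counting 1s in 10110100001100

6


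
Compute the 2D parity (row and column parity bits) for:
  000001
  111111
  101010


Row parities: 101
Column parities: 010100

Row P: 101, Col P: 010100, Corner: 0


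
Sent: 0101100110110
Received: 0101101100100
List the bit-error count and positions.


XOR: 0000001010010

3 error(s) at position(s): 6, 8, 11


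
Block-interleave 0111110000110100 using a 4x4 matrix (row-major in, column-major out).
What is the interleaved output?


Matrix:
  0111
  1100
  0011
  0100
Read columns: 0100110110101010

0100110110101010


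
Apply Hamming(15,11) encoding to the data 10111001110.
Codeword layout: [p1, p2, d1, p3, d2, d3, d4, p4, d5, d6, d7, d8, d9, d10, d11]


Parity bits: p1=0, p2=0, p3=1, p4=0

001101101001110


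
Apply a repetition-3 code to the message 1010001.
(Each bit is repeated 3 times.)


Each bit -> 3 copies

111000111000000000111


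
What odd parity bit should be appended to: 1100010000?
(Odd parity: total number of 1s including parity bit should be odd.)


Number of 1s in data: 3
Parity bit: 0

0


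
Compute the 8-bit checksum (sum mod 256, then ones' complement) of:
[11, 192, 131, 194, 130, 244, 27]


Sum = 929 mod 256 = 161
Complement = 94

94


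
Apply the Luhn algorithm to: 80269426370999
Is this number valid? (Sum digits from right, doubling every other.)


Luhn sum = 80
80 mod 10 = 0

Valid (Luhn sum mod 10 = 0)


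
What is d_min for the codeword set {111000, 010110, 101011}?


Comparing all pairs, minimum distance: 3
Can detect 2 errors, correct 1 errors

3


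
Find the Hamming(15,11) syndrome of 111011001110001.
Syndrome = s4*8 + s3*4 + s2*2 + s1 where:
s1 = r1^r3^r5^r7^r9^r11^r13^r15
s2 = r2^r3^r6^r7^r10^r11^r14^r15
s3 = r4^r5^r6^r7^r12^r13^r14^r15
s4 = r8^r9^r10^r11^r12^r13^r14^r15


s1=0, s2=0, s3=1, s4=0

Syndrome = 4 (error at position 4)


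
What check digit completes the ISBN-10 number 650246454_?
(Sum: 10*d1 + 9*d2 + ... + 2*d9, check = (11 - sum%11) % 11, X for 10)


Weighted sum: 212
212 mod 11 = 3

Check digit: 8


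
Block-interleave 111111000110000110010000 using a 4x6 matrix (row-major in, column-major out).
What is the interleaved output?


Matrix:
  111111
  000110
  000110
  010000
Read columns: 100010011000111011101000

100010011000111011101000


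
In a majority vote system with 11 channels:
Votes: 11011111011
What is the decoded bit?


Ones: 9 out of 11
Threshold: 6

1 (9/11 voted 1)


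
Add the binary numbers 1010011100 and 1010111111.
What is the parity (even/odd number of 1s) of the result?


1010011100 = 668
1010111111 = 703
Sum = 1371 = 10101011011
1s count = 7

odd parity (7 ones in 10101011011)


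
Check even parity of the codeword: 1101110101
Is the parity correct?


Number of 1s: 7

No, parity error (7 ones)


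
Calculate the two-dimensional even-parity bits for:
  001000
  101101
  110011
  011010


Row parities: 1001
Column parities: 001100

Row P: 1001, Col P: 001100, Corner: 0


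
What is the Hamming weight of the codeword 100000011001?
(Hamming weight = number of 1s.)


Counting 1s in 100000011001

4


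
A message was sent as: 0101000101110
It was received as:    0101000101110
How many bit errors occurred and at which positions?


XOR: 0000000000000

0 errors (received matches sent)


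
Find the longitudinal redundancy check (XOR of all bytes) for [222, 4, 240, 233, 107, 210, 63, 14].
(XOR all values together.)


XOR chain: 222 ^ 4 ^ 240 ^ 233 ^ 107 ^ 210 ^ 63 ^ 14 = 75

75


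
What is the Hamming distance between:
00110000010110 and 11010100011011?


XOR: 11100100001101
Count of 1s: 7

7


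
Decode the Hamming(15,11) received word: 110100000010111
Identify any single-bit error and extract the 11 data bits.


Syndrome = 0: no error detected

Data: 00000010111 (no errors)


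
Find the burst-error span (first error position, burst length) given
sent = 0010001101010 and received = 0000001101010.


XOR: 0010000000000

Burst at position 2, length 1


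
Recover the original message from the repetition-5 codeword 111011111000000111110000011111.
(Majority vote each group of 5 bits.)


Groups: 11101, 11110, 00000, 11111, 00000, 11111
Majority votes: 110101

110101


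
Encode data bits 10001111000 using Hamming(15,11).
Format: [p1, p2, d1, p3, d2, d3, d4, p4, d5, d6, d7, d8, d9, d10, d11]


Parity bits: p1=1, p2=1, p3=1, p4=0

111100001111000


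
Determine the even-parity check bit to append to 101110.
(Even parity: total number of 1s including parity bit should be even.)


Number of 1s in data: 4
Parity bit: 0

0


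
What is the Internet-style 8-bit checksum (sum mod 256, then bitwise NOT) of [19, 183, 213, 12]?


Sum = 427 mod 256 = 171
Complement = 84

84


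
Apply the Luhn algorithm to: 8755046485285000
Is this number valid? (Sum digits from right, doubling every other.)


Luhn sum = 56
56 mod 10 = 6

Invalid (Luhn sum mod 10 = 6)


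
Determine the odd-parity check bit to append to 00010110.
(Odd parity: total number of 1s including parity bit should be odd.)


Number of 1s in data: 3
Parity bit: 0

0


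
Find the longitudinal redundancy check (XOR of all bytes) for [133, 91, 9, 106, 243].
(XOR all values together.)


XOR chain: 133 ^ 91 ^ 9 ^ 106 ^ 243 = 78

78


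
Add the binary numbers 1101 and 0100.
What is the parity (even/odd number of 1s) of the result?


1101 = 13
0100 = 4
Sum = 17 = 10001
1s count = 2

even parity (2 ones in 10001)


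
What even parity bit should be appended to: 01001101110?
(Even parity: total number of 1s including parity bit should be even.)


Number of 1s in data: 6
Parity bit: 0

0


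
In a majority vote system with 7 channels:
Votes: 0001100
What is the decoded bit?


Ones: 2 out of 7
Threshold: 4

0 (2/7 voted 1)


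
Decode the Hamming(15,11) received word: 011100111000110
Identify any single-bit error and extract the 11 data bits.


Syndrome = 0: no error detected

Data: 10011000110 (no errors)


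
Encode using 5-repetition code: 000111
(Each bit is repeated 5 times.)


Each bit -> 5 copies

000000000000000111111111111111


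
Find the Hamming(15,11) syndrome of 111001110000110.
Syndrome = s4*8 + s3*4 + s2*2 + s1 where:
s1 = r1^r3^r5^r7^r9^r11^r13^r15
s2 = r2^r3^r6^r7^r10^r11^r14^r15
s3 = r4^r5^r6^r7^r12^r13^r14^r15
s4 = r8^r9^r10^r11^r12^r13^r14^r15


s1=0, s2=1, s3=0, s4=1

Syndrome = 10 (error at position 10)


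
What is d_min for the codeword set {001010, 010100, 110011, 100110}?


Comparing all pairs, minimum distance: 3
Can detect 2 errors, correct 1 errors

3


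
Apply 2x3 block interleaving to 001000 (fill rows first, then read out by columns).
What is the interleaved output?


Matrix:
  001
  000
Read columns: 000010

000010


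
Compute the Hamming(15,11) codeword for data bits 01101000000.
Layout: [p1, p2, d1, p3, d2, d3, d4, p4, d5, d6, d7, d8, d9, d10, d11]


Parity bits: p1=0, p2=1, p3=0, p4=1

010011011000000


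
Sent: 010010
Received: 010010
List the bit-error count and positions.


XOR: 000000

0 errors (received matches sent)


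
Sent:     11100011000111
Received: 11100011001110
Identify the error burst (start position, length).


XOR: 00000000001001

Burst at position 10, length 4


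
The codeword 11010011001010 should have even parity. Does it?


Number of 1s: 7

No, parity error (7 ones)


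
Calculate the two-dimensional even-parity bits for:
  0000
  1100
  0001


Row parities: 001
Column parities: 1101

Row P: 001, Col P: 1101, Corner: 1


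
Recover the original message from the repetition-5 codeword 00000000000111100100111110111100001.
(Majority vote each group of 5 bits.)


Groups: 00000, 00000, 01111, 00100, 11111, 01111, 00001
Majority votes: 0010110

0010110


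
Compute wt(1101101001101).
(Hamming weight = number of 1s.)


Counting 1s in 1101101001101

8


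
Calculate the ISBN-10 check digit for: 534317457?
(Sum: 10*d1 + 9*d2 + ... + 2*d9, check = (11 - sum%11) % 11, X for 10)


Weighted sum: 216
216 mod 11 = 7

Check digit: 4


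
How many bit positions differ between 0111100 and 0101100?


XOR: 0010000
Count of 1s: 1

1


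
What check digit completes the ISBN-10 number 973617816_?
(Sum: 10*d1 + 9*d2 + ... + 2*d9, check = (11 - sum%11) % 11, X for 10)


Weighted sum: 307
307 mod 11 = 10

Check digit: 1


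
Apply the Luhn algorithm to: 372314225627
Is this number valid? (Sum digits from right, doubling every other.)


Luhn sum = 50
50 mod 10 = 0

Valid (Luhn sum mod 10 = 0)


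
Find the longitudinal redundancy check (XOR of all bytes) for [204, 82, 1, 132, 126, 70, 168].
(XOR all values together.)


XOR chain: 204 ^ 82 ^ 1 ^ 132 ^ 126 ^ 70 ^ 168 = 139

139


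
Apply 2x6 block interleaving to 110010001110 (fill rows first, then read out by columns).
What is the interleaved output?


Matrix:
  110010
  001110
Read columns: 101001011100

101001011100


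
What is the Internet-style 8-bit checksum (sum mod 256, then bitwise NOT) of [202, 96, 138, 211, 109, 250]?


Sum = 1006 mod 256 = 238
Complement = 17

17


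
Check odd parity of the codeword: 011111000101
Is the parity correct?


Number of 1s: 7

Yes, parity is correct (7 ones)


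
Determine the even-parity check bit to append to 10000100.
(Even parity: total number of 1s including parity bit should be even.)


Number of 1s in data: 2
Parity bit: 0

0


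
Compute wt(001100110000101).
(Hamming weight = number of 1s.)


Counting 1s in 001100110000101

6


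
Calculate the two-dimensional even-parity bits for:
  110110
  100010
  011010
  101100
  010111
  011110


Row parities: 001100
Column parities: 101011

Row P: 001100, Col P: 101011, Corner: 0
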